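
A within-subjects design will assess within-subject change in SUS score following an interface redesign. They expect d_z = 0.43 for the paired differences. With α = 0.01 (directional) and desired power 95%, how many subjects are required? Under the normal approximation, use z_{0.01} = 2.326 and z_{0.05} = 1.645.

For a paired (one-sample on differences) test: n = ((z_{α} + z_β) / d)².
z_{α} + z_β = 2.326 + 1.645 = 3.971.
n = (3.971 / 0.43)² = 9.235² = 85.28.
Round up.

n = 86 pairs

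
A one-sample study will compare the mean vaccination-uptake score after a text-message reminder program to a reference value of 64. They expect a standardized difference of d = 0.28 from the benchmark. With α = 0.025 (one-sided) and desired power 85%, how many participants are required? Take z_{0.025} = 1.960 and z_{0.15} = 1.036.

n = 115

For a one-sample test: n = ((z_{α} + z_β) / d)².
z_{α} + z_β = 1.960 + 1.036 = 2.996.
n = (2.996 / 0.28)² = 10.700² = 114.49.
Round up.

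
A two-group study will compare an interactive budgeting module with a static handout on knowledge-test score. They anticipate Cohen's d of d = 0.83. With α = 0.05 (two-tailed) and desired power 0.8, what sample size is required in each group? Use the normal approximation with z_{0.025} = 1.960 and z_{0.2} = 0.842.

For two independent groups with equal n: n = 2·((z_{α/2} + z_β) / d)².
z_{α/2} + z_β = 1.960 + 0.842 = 2.802.
n = 2 × (2.802 / 0.83)² = 2 × 3.376² = 2 × 11.40 = 22.8.
Round up to the next whole participant.

n = 23 per group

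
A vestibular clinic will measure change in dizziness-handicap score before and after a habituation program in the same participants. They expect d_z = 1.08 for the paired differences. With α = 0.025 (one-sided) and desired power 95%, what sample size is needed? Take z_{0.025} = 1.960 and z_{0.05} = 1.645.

n = 12 pairs

For a paired (one-sample on differences) test: n = ((z_{α} + z_β) / d)².
z_{α} + z_β = 1.960 + 1.645 = 3.605.
n = (3.605 / 1.08)² = 3.338² = 11.14.
Round up.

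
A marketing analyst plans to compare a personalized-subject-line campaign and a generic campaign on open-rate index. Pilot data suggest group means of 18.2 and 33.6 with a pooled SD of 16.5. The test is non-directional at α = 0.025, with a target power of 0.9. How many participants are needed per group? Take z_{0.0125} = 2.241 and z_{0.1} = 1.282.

Cohen's d = |M₁ − M₂| / SD_pooled = |18.2 − 33.6| / 16.5 = 15.4 / 16.5 = 0.933.
For two independent groups with equal n: n = 2·((z_{α/2} + z_β) / d)².
z_{α/2} + z_β = 2.241 + 1.282 = 3.523.
n = 2 × (3.523 / 0.933)² = 2 × 3.776² = 2 × 14.26 = 28.5.
Round up to the next whole participant.

n = 29 per group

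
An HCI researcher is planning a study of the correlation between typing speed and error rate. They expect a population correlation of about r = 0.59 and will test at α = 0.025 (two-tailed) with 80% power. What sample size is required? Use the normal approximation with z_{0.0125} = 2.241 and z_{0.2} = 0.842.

Fisher's z: C = ½·ln((1+r)/(1−r)) = ½·ln(3.8780) = 0.6777.
n = ((z_{α/2} + z_β)/C)² + 3.
(2.241 + 0.842) / 0.6777 = 3.083 / 0.6777 = 4.549.
n = 4.549² + 3 = 20.70 + 3 = 23.7.
Round up.

n = 24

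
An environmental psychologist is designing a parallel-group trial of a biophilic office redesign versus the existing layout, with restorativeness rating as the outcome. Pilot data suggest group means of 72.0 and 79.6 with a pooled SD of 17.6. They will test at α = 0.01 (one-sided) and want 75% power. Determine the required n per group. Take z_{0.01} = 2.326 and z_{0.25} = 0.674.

Cohen's d = |M₁ − M₂| / SD_pooled = |72.0 − 79.6| / 17.6 = 7.6 / 17.6 = 0.432.
For two independent groups with equal n: n = 2·((z_{α} + z_β) / d)².
z_{α} + z_β = 2.326 + 0.674 = 3.000.
n = 2 × (3.000 / 0.432)² = 2 × 6.944² = 2 × 48.23 = 96.5.
Round up to the next whole participant.

n = 97 per group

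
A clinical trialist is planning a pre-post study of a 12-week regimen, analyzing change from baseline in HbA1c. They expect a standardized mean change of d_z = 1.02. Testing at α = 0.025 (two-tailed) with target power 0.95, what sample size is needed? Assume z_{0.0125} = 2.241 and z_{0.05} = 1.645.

For a paired (one-sample on differences) test: n = ((z_{α/2} + z_β) / d)².
z_{α/2} + z_β = 2.241 + 1.645 = 3.886.
n = (3.886 / 1.02)² = 3.810² = 14.51.
Round up.

n = 15 pairs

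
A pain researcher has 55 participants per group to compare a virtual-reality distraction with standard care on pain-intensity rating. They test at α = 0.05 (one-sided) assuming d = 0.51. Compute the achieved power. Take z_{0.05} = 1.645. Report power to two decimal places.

For two equal groups, power = Φ(d·√(n/2) − z_{α}).
d·√(n/2) = 0.51 × √(55/2) = 0.51 × 5.244 = 2.674.
z_β = 2.674 − 1.645 = 1.029.
Power = Φ(1.029) = 0.848.

power ≈ 0.85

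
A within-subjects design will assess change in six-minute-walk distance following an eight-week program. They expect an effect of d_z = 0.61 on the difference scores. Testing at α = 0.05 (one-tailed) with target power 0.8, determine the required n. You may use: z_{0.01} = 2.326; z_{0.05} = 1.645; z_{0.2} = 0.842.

For a paired (one-sample on differences) test: n = ((z_{α} + z_β) / d)².
z_{α} + z_β = 1.645 + 0.842 = 2.487.
n = (2.487 / 0.61)² = 4.077² = 16.62.
Round up.

n = 17 pairs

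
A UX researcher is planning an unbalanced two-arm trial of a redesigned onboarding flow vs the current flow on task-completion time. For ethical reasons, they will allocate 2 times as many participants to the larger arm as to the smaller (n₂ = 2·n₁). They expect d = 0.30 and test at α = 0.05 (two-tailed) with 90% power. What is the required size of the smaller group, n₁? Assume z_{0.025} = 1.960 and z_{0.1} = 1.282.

n₁ = 176

With allocation ratio k = n₂/n₁ = 2, Var(x̄₁−x̄₂) = σ²(1/n₁ + 1/(k·n₁)) = σ²·(k+1)/(k·n₁).
So n₁ = (1 + 1/k)·((z_{α/2} + z_β)/d)² = 1.500 × (3.242/0.30)².
n₁ = 1.500 × 116.78 = 175.2.
Round up: n₁ = 176, giving n₂ = 2 × 176 = 352.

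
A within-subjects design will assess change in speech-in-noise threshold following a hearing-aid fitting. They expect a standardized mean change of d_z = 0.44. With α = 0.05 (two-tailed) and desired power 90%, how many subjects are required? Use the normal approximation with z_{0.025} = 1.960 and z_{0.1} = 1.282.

For a paired (one-sample on differences) test: n = ((z_{α/2} + z_β) / d)².
z_{α/2} + z_β = 1.960 + 1.282 = 3.242.
n = (3.242 / 0.44)² = 7.368² = 54.29.
Round up.

n = 55 pairs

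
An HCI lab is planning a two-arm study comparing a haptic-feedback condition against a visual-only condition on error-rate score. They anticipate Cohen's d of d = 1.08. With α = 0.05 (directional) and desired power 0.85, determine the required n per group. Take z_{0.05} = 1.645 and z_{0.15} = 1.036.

For two independent groups with equal n: n = 2·((z_{α} + z_β) / d)².
z_{α} + z_β = 1.645 + 1.036 = 2.681.
n = 2 × (2.681 / 1.08)² = 2 × 2.482² = 2 × 6.16 = 12.3.
Round up to the next whole participant.

n = 13 per group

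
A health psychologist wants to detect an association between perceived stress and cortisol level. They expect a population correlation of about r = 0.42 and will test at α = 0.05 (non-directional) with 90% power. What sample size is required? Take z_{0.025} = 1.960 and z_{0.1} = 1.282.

n = 56

Fisher's z: C = ½·ln((1+r)/(1−r)) = ½·ln(2.4483) = 0.4477.
n = ((z_{α/2} + z_β)/C)² + 3.
(1.960 + 1.282) / 0.4477 = 3.242 / 0.4477 = 7.241.
n = 7.241² + 3 = 52.44 + 3 = 55.4.
Round up.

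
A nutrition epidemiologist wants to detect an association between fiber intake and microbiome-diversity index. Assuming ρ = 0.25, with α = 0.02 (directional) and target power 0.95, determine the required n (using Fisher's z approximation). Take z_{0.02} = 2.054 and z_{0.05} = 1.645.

Fisher's z: C = ½·ln((1+r)/(1−r)) = ½·ln(1.6667) = 0.2554.
n = ((z_{α} + z_β)/C)² + 3.
(2.054 + 1.645) / 0.2554 = 3.699 / 0.2554 = 14.483.
n = 14.483² + 3 = 209.76 + 3 = 212.8.
Round up.

n = 213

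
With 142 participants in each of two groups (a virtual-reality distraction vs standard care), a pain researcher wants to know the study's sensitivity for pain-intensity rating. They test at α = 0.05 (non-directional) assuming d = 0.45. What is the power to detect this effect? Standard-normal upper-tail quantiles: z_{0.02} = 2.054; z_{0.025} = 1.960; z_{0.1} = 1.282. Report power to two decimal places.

For two equal groups, power = Φ(d·√(n/2) − z_{α/2}).
d·√(n/2) = 0.45 × √(142/2) = 0.45 × 8.426 = 3.792.
z_β = 3.792 − 1.960 = 1.832.
Power = Φ(1.832) = 0.967.

power ≈ 0.97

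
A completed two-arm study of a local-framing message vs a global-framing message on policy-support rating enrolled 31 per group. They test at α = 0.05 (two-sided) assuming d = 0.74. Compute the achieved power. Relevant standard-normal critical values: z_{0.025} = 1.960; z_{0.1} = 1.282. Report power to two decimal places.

power ≈ 0.83

For two equal groups, power = Φ(d·√(n/2) − z_{α/2}).
d·√(n/2) = 0.74 × √(31/2) = 0.74 × 3.937 = 2.913.
z_β = 2.913 − 1.960 = 0.953.
Power = Φ(0.953) = 0.830.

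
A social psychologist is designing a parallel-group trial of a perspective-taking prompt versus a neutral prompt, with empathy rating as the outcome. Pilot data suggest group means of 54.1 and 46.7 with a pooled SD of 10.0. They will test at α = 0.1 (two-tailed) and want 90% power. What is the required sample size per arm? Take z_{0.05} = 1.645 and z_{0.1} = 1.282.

n = 32 per group

Cohen's d = |M₁ − M₂| / SD_pooled = |54.1 − 46.7| / 10.0 = 7.4 / 10.0 = 0.740.
For two independent groups with equal n: n = 2·((z_{α/2} + z_β) / d)².
z_{α/2} + z_β = 1.645 + 1.282 = 2.927.
n = 2 × (2.927 / 0.740)² = 2 × 3.955² = 2 × 15.65 = 31.3.
Round up to the next whole participant.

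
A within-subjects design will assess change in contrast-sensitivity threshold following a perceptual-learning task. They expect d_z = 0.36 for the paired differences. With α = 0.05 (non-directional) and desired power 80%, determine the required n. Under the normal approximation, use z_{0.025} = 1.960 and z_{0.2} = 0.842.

For a paired (one-sample on differences) test: n = ((z_{α/2} + z_β) / d)².
z_{α/2} + z_β = 1.960 + 0.842 = 2.802.
n = (2.802 / 0.36)² = 7.783² = 60.58.
Round up.

n = 61 pairs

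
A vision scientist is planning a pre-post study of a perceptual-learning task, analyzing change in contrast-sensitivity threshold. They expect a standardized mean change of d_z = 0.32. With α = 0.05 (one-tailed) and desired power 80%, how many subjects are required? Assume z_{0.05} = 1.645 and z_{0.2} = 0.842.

For a paired (one-sample on differences) test: n = ((z_{α} + z_β) / d)².
z_{α} + z_β = 1.645 + 0.842 = 2.487.
n = (2.487 / 0.32)² = 7.772² = 60.40.
Round up.

n = 61 pairs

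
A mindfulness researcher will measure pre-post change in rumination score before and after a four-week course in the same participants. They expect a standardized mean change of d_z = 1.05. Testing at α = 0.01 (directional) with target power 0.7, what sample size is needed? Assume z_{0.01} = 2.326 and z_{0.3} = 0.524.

n = 8 pairs

For a paired (one-sample on differences) test: n = ((z_{α} + z_β) / d)².
z_{α} + z_β = 2.326 + 0.524 = 2.850.
n = (2.850 / 1.05)² = 2.714² = 7.37.
Round up.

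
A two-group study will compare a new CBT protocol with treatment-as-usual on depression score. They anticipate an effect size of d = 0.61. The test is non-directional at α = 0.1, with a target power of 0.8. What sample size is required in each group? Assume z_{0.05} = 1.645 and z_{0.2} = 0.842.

n = 34 per group

For two independent groups with equal n: n = 2·((z_{α/2} + z_β) / d)².
z_{α/2} + z_β = 1.645 + 0.842 = 2.487.
n = 2 × (2.487 / 0.61)² = 2 × 4.077² = 2 × 16.62 = 33.2.
Round up to the next whole participant.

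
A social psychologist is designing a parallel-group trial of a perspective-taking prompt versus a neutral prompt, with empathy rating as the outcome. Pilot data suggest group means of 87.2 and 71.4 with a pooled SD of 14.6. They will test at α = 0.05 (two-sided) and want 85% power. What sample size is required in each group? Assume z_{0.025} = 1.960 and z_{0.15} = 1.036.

Cohen's d = |M₁ − M₂| / SD_pooled = |87.2 − 71.4| / 14.6 = 15.8 / 14.6 = 1.082.
For two independent groups with equal n: n = 2·((z_{α/2} + z_β) / d)².
z_{α/2} + z_β = 1.960 + 1.036 = 2.996.
n = 2 × (2.996 / 1.082)² = 2 × 2.769² = 2 × 7.67 = 15.3.
Round up to the next whole participant.

n = 16 per group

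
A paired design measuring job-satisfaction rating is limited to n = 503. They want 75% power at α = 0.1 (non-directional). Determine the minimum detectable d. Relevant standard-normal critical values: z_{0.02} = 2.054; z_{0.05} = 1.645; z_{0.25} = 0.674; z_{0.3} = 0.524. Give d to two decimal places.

For a single sample (or paired design) of n = 503: d_min = (z_{α/2} + z_β)/√n.
z-sum = 1.645 + 0.674 = 2.319.
d_min = 2.319 / √503 = 2.319 / 22.428 = 0.103.

d_min ≈ 0.10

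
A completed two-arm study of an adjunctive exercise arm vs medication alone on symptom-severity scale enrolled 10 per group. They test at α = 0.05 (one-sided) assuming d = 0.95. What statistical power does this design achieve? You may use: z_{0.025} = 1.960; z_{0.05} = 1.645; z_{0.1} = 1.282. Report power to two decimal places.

power ≈ 0.68

For two equal groups, power = Φ(d·√(n/2) − z_{α}).
d·√(n/2) = 0.95 × √(10/2) = 0.95 × 2.236 = 2.124.
z_β = 2.124 − 1.645 = 0.479.
Power = Φ(0.479) = 0.684.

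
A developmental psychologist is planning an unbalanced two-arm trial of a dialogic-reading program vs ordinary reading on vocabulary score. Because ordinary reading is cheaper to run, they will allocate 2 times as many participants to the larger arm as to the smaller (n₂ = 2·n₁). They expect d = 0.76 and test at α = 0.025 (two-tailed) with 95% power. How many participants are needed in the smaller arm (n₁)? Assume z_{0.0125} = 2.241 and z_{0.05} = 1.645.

With allocation ratio k = n₂/n₁ = 2, Var(x̄₁−x̄₂) = σ²(1/n₁ + 1/(k·n₁)) = σ²·(k+1)/(k·n₁).
So n₁ = (1 + 1/k)·((z_{α/2} + z_β)/d)² = 1.500 × (3.886/0.76)².
n₁ = 1.500 × 26.14 = 39.2.
Round up: n₁ = 40, giving n₂ = 2 × 40 = 80.

n₁ = 40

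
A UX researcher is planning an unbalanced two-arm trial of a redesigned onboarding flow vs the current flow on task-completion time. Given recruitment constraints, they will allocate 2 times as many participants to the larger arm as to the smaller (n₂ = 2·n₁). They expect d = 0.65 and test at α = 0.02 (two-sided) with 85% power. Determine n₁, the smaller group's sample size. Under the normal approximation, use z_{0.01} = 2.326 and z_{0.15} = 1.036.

With allocation ratio k = n₂/n₁ = 2, Var(x̄₁−x̄₂) = σ²(1/n₁ + 1/(k·n₁)) = σ²·(k+1)/(k·n₁).
So n₁ = (1 + 1/k)·((z_{α/2} + z_β)/d)² = 1.500 × (3.362/0.65)².
n₁ = 1.500 × 26.75 = 40.1.
Round up: n₁ = 41, giving n₂ = 2 × 41 = 82.

n₁ = 41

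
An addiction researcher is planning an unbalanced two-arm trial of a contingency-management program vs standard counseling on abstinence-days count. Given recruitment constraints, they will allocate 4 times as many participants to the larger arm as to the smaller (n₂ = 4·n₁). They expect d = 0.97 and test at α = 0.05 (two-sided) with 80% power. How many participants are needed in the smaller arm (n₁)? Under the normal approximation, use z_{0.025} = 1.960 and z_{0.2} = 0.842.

With allocation ratio k = n₂/n₁ = 4, Var(x̄₁−x̄₂) = σ²(1/n₁ + 1/(k·n₁)) = σ²·(k+1)/(k·n₁).
So n₁ = (1 + 1/k)·((z_{α/2} + z_β)/d)² = 1.250 × (2.802/0.97)².
n₁ = 1.250 × 8.34 = 10.4.
Round up: n₁ = 11, giving n₂ = 4 × 11 = 44.

n₁ = 11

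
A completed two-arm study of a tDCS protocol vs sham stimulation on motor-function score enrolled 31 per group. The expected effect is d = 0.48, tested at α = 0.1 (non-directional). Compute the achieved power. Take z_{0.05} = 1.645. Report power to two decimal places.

For two equal groups, power = Φ(d·√(n/2) − z_{α/2}).
d·√(n/2) = 0.48 × √(31/2) = 0.48 × 3.937 = 1.890.
z_β = 1.890 − 1.645 = 0.245.
Power = Φ(0.245) = 0.597.

power ≈ 0.60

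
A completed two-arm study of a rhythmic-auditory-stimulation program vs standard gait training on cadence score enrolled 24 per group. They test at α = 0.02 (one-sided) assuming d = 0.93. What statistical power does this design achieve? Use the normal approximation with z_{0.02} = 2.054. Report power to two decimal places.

power ≈ 0.88

For two equal groups, power = Φ(d·√(n/2) − z_{α}).
d·√(n/2) = 0.93 × √(24/2) = 0.93 × 3.464 = 3.222.
z_β = 3.222 − 2.054 = 1.168.
Power = Φ(1.168) = 0.879.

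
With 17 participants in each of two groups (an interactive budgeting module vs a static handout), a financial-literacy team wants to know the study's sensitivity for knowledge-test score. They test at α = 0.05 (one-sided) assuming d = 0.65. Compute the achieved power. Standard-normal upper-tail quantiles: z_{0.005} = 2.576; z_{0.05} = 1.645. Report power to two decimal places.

power ≈ 0.60

For two equal groups, power = Φ(d·√(n/2) − z_{α}).
d·√(n/2) = 0.65 × √(17/2) = 0.65 × 2.915 = 1.895.
z_β = 1.895 − 1.645 = 0.250.
Power = Φ(0.250) = 0.599.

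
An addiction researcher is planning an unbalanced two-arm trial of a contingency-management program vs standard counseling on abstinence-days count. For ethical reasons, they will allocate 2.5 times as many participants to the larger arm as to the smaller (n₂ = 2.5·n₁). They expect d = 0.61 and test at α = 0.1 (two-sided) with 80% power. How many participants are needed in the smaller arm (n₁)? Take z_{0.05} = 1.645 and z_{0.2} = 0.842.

With allocation ratio k = n₂/n₁ = 2.5, Var(x̄₁−x̄₂) = σ²(1/n₁ + 1/(k·n₁)) = σ²·(k+1)/(k·n₁).
So n₁ = (1 + 1/k)·((z_{α/2} + z_β)/d)² = 1.400 × (2.487/0.61)².
n₁ = 1.400 × 16.62 = 23.3.
Round up: n₁ = 24, giving n₂ = 2.5 × 24 = 60.

n₁ = 24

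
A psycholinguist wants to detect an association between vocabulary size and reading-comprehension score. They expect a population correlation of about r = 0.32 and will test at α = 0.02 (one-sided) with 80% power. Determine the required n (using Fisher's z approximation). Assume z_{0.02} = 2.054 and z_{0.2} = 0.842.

n = 80

Fisher's z: C = ½·ln((1+r)/(1−r)) = ½·ln(1.9412) = 0.3316.
n = ((z_{α} + z_β)/C)² + 3.
(2.054 + 0.842) / 0.3316 = 2.896 / 0.3316 = 8.733.
n = 8.733² + 3 = 76.27 + 3 = 79.3.
Round up.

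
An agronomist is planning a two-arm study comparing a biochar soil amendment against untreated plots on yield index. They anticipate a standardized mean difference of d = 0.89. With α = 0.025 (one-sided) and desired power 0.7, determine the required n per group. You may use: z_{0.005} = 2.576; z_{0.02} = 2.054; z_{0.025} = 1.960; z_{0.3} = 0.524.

n = 16 per group

For two independent groups with equal n: n = 2·((z_{α} + z_β) / d)².
z_{α} + z_β = 1.960 + 0.524 = 2.484.
n = 2 × (2.484 / 0.89)² = 2 × 2.791² = 2 × 7.79 = 15.6.
Round up to the next whole participant.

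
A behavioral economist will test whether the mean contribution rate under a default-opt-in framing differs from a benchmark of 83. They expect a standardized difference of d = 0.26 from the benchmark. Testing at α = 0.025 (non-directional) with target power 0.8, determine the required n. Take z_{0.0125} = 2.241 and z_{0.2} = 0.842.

n = 141

For a one-sample test: n = ((z_{α/2} + z_β) / d)².
z_{α/2} + z_β = 2.241 + 0.842 = 3.083.
n = (3.083 / 0.26)² = 11.858² = 140.60.
Round up.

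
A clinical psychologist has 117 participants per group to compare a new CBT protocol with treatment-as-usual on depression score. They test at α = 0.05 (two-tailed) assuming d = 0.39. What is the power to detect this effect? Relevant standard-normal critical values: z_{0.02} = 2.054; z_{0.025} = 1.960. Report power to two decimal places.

For two equal groups, power = Φ(d·√(n/2) − z_{α/2}).
d·√(n/2) = 0.39 × √(117/2) = 0.39 × 7.649 = 2.983.
z_β = 2.983 − 1.960 = 1.023.
Power = Φ(1.023) = 0.847.

power ≈ 0.85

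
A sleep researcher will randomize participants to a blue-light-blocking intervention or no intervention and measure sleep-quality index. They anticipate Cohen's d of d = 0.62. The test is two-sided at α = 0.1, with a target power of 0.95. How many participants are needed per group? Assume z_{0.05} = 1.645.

For two independent groups with equal n: n = 2·((z_{α/2} + z_β) / d)².
z_{α/2} + z_β = 1.645 + 1.645 = 3.290.
n = 2 × (3.290 / 0.62)² = 2 × 5.306² = 2 × 28.16 = 56.3.
Round up to the next whole participant.

n = 57 per group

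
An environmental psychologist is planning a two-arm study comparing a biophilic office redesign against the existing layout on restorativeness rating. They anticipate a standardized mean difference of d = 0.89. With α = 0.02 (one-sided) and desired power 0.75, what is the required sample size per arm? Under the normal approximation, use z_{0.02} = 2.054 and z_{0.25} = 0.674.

n = 19 per group

For two independent groups with equal n: n = 2·((z_{α} + z_β) / d)².
z_{α} + z_β = 2.054 + 0.674 = 2.728.
n = 2 × (2.728 / 0.89)² = 2 × 3.065² = 2 × 9.40 = 18.8.
Round up to the next whole participant.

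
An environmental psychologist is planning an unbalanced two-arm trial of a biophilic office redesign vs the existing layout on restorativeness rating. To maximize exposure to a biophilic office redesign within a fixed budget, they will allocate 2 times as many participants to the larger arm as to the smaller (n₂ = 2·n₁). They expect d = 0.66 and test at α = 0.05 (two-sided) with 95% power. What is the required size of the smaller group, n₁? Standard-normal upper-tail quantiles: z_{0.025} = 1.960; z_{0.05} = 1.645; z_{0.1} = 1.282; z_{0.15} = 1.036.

n₁ = 45

With allocation ratio k = n₂/n₁ = 2, Var(x̄₁−x̄₂) = σ²(1/n₁ + 1/(k·n₁)) = σ²·(k+1)/(k·n₁).
So n₁ = (1 + 1/k)·((z_{α/2} + z_β)/d)² = 1.500 × (3.605/0.66)².
n₁ = 1.500 × 29.83 = 44.8.
Round up: n₁ = 45, giving n₂ = 2 × 45 = 90.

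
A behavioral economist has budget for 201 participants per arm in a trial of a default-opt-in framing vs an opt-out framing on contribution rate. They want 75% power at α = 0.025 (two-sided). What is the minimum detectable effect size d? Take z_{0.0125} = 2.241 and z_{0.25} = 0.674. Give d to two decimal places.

d_min ≈ 0.29

For two independent groups of n = 201 each: d_min = (z_{α/2} + z_β)·√(2/n).
z-sum = 2.241 + 0.674 = 2.915.
d_min = 2.915 × √(2/201) = 2.915 × 0.0998 = 0.291.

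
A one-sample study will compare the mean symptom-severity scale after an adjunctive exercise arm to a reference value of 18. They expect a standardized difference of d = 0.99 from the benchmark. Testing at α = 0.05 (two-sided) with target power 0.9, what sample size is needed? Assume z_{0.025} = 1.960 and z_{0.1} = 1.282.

n = 11

For a one-sample test: n = ((z_{α/2} + z_β) / d)².
z_{α/2} + z_β = 1.960 + 1.282 = 3.242.
n = (3.242 / 0.99)² = 3.275² = 10.72.
Round up.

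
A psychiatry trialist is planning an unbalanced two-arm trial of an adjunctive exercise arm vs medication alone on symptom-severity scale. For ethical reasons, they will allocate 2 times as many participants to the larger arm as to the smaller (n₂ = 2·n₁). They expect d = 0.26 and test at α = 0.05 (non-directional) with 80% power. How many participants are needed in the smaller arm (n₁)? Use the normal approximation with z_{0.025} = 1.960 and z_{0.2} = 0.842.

n₁ = 175

With allocation ratio k = n₂/n₁ = 2, Var(x̄₁−x̄₂) = σ²(1/n₁ + 1/(k·n₁)) = σ²·(k+1)/(k·n₁).
So n₁ = (1 + 1/k)·((z_{α/2} + z_β)/d)² = 1.500 × (2.802/0.26)².
n₁ = 1.500 × 116.14 = 174.2.
Round up: n₁ = 175, giving n₂ = 2 × 175 = 350.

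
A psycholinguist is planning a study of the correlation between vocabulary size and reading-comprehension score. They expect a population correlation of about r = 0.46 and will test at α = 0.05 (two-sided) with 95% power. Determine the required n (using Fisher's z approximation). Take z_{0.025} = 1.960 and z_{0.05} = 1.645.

Fisher's z: C = ½·ln((1+r)/(1−r)) = ½·ln(2.7037) = 0.4973.
n = ((z_{α/2} + z_β)/C)² + 3.
(1.960 + 1.645) / 0.4973 = 3.605 / 0.4973 = 7.249.
n = 7.249² + 3 = 52.55 + 3 = 55.6.
Round up.

n = 56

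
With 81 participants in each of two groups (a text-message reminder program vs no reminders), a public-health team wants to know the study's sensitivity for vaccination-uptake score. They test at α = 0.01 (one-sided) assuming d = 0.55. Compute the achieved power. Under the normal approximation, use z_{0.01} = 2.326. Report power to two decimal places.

power ≈ 0.88

For two equal groups, power = Φ(d·√(n/2) − z_{α}).
d·√(n/2) = 0.55 × √(81/2) = 0.55 × 6.364 = 3.500.
z_β = 3.500 − 2.326 = 1.174.
Power = Φ(1.174) = 0.880.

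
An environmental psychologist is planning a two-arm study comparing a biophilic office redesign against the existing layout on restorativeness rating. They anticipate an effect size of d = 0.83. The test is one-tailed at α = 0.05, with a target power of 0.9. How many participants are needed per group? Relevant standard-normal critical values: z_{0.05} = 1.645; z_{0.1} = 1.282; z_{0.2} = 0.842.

n = 25 per group

For two independent groups with equal n: n = 2·((z_{α} + z_β) / d)².
z_{α} + z_β = 1.645 + 1.282 = 2.927.
n = 2 × (2.927 / 0.83)² = 2 × 3.527² = 2 × 12.44 = 24.9.
Round up to the next whole participant.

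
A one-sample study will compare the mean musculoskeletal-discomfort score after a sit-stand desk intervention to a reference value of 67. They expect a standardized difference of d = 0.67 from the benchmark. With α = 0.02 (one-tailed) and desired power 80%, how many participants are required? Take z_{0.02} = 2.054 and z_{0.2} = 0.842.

n = 19

For a one-sample test: n = ((z_{α} + z_β) / d)².
z_{α} + z_β = 2.054 + 0.842 = 2.896.
n = (2.896 / 0.67)² = 4.322² = 18.68.
Round up.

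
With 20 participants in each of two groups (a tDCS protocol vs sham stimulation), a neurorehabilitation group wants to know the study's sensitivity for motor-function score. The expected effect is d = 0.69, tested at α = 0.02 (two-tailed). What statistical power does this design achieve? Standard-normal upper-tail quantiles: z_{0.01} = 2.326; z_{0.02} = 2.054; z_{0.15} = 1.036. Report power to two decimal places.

For two equal groups, power = Φ(d·√(n/2) − z_{α/2}).
d·√(n/2) = 0.69 × √(20/2) = 0.69 × 3.162 = 2.182.
z_β = 2.182 − 2.326 = -0.144.
Power = Φ(-0.144) = 0.443.

power ≈ 0.44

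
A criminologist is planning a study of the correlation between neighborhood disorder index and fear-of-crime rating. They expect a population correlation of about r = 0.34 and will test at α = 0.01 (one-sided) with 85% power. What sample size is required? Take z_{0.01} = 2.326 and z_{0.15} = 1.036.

Fisher's z: C = ½·ln((1+r)/(1−r)) = ½·ln(2.0303) = 0.3541.
n = ((z_{α} + z_β)/C)² + 3.
(2.326 + 1.036) / 0.3541 = 3.362 / 0.3541 = 9.494.
n = 9.494² + 3 = 90.15 + 3 = 93.1.
Round up.

n = 94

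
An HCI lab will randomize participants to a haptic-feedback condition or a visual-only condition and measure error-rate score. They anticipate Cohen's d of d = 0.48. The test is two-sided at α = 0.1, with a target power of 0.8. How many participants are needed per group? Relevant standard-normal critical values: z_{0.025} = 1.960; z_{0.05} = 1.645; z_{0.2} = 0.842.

For two independent groups with equal n: n = 2·((z_{α/2} + z_β) / d)².
z_{α/2} + z_β = 1.645 + 0.842 = 2.487.
n = 2 × (2.487 / 0.48)² = 2 × 5.181² = 2 × 26.85 = 53.7.
Round up to the next whole participant.

n = 54 per group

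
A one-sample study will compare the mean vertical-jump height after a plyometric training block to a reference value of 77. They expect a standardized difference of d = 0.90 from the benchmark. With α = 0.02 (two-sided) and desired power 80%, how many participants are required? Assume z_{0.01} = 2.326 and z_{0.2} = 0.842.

For a one-sample test: n = ((z_{α/2} + z_β) / d)².
z_{α/2} + z_β = 2.326 + 0.842 = 3.168.
n = (3.168 / 0.90)² = 3.520² = 12.39.
Round up.

n = 13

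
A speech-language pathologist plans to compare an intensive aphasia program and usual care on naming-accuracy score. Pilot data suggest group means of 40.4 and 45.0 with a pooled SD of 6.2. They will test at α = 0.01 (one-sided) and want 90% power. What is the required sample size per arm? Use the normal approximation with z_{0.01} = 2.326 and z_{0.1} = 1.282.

Cohen's d = |M₁ − M₂| / SD_pooled = |40.4 − 45.0| / 6.2 = 4.6 / 6.2 = 0.742.
For two independent groups with equal n: n = 2·((z_{α} + z_β) / d)².
z_{α} + z_β = 2.326 + 1.282 = 3.608.
n = 2 × (3.608 / 0.742)² = 2 × 4.863² = 2 × 23.64 = 47.3.
Round up to the next whole participant.

n = 48 per group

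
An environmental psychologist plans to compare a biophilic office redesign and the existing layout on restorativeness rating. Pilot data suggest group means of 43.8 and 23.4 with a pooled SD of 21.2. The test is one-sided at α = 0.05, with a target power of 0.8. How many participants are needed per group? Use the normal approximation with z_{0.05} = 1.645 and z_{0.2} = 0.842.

Cohen's d = |M₁ − M₂| / SD_pooled = |43.8 − 23.4| / 21.2 = 20.4 / 21.2 = 0.962.
For two independent groups with equal n: n = 2·((z_{α} + z_β) / d)².
z_{α} + z_β = 1.645 + 0.842 = 2.487.
n = 2 × (2.487 / 0.962)² = 2 × 2.585² = 2 × 6.68 = 13.4.
Round up to the next whole participant.

n = 14 per group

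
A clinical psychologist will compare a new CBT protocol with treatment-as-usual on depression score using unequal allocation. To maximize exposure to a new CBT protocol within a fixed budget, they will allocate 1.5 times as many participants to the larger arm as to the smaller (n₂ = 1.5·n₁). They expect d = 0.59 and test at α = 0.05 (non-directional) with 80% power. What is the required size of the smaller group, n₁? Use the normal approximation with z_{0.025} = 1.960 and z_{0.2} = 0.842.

With allocation ratio k = n₂/n₁ = 1.5, Var(x̄₁−x̄₂) = σ²(1/n₁ + 1/(k·n₁)) = σ²·(k+1)/(k·n₁).
So n₁ = (1 + 1/k)·((z_{α/2} + z_β)/d)² = 1.667 × (2.802/0.59)².
n₁ = 1.667 × 22.55 = 37.6.
Round up: n₁ = 38, giving n₂ = 1.5 × 38 = 57.

n₁ = 38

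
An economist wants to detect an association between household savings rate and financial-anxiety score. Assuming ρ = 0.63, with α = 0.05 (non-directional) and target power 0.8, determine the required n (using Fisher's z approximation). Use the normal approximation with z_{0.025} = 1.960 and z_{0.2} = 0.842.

Fisher's z: C = ½·ln((1+r)/(1−r)) = ½·ln(4.4054) = 0.7414.
n = ((z_{α/2} + z_β)/C)² + 3.
(1.960 + 0.842) / 0.7414 = 2.802 / 0.7414 = 3.779.
n = 3.779² + 3 = 14.28 + 3 = 17.3.
Round up.

n = 18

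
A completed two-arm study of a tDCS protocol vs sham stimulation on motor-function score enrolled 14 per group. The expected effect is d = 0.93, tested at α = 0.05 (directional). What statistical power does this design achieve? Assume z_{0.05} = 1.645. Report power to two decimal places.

power ≈ 0.79

For two equal groups, power = Φ(d·√(n/2) − z_{α}).
d·√(n/2) = 0.93 × √(14/2) = 0.93 × 2.646 = 2.461.
z_β = 2.461 − 1.645 = 0.816.
Power = Φ(0.816) = 0.793.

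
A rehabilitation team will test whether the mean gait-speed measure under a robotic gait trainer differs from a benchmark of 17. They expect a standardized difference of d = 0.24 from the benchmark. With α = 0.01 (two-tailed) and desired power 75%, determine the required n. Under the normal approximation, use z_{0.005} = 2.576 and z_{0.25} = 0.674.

n = 184

For a one-sample test: n = ((z_{α/2} + z_β) / d)².
z_{α/2} + z_β = 2.576 + 0.674 = 3.250.
n = (3.250 / 0.24)² = 13.542² = 183.38.
Round up.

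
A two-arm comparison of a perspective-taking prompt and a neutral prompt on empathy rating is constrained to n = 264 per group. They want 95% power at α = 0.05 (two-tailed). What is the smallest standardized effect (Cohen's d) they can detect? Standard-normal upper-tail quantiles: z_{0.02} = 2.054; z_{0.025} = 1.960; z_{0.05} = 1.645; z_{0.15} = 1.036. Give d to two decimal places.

For two independent groups of n = 264 each: d_min = (z_{α/2} + z_β)·√(2/n).
z-sum = 1.960 + 1.645 = 3.605.
d_min = 3.605 × √(2/264) = 3.605 × 0.0870 = 0.314.

d_min ≈ 0.31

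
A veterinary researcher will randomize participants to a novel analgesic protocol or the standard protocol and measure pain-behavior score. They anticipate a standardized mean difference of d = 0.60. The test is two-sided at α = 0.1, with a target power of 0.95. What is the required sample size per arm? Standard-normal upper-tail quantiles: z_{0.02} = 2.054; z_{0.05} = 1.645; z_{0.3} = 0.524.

n = 61 per group

For two independent groups with equal n: n = 2·((z_{α/2} + z_β) / d)².
z_{α/2} + z_β = 1.645 + 1.645 = 3.290.
n = 2 × (3.290 / 0.60)² = 2 × 5.483² = 2 × 30.07 = 60.1.
Round up to the next whole participant.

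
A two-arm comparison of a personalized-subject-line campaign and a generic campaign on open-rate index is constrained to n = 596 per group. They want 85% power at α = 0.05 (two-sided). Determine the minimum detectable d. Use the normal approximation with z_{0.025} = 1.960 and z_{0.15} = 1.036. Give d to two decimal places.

For two independent groups of n = 596 each: d_min = (z_{α/2} + z_β)·√(2/n).
z-sum = 1.960 + 1.036 = 2.996.
d_min = 2.996 × √(2/596) = 2.996 × 0.0579 = 0.174.

d_min ≈ 0.17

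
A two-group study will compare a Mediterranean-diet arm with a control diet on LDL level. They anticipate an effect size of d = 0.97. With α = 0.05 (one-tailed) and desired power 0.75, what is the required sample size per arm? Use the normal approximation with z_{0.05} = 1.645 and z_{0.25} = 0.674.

n = 12 per group

For two independent groups with equal n: n = 2·((z_{α} + z_β) / d)².
z_{α} + z_β = 1.645 + 0.674 = 2.319.
n = 2 × (2.319 / 0.97)² = 2 × 2.391² = 2 × 5.72 = 11.4.
Round up to the next whole participant.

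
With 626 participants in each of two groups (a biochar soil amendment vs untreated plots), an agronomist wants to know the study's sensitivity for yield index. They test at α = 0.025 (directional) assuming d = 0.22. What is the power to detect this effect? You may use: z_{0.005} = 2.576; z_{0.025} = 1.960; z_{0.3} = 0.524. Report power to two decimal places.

power ≈ 0.97

For two equal groups, power = Φ(d·√(n/2) − z_{α}).
d·√(n/2) = 0.22 × √(626/2) = 0.22 × 17.692 = 3.892.
z_β = 3.892 − 1.960 = 1.932.
Power = Φ(1.932) = 0.973.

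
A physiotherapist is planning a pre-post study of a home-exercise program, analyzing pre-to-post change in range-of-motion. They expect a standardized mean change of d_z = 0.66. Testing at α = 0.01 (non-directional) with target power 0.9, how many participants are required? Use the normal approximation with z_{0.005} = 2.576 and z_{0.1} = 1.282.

For a paired (one-sample on differences) test: n = ((z_{α/2} + z_β) / d)².
z_{α/2} + z_β = 2.576 + 1.282 = 3.858.
n = (3.858 / 0.66)² = 5.845² = 34.17.
Round up.

n = 35 pairs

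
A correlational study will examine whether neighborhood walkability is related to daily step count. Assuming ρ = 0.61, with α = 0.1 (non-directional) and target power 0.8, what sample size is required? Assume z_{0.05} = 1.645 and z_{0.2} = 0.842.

Fisher's z: C = ½·ln((1+r)/(1−r)) = ½·ln(4.1282) = 0.7089.
n = ((z_{α/2} + z_β)/C)² + 3.
(1.645 + 0.842) / 0.7089 = 2.487 / 0.7089 = 3.508.
n = 3.508² + 3 = 12.31 + 3 = 15.3.
Round up.

n = 16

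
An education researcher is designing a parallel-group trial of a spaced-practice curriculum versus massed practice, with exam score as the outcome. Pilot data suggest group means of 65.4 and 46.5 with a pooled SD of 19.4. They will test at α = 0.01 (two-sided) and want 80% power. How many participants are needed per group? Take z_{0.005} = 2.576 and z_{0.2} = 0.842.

Cohen's d = |M₁ − M₂| / SD_pooled = |65.4 − 46.5| / 19.4 = 18.9 / 19.4 = 0.974.
For two independent groups with equal n: n = 2·((z_{α/2} + z_β) / d)².
z_{α/2} + z_β = 2.576 + 0.842 = 3.418.
n = 2 × (3.418 / 0.974)² = 2 × 3.509² = 2 × 12.31 = 24.6.
Round up to the next whole participant.

n = 25 per group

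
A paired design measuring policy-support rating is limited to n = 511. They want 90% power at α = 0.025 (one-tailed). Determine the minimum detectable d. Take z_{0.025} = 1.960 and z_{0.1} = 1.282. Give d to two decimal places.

d_min ≈ 0.14

For a single sample (or paired design) of n = 511: d_min = (z_{α} + z_β)/√n.
z-sum = 1.960 + 1.282 = 3.242.
d_min = 3.242 / √511 = 3.242 / 22.605 = 0.143.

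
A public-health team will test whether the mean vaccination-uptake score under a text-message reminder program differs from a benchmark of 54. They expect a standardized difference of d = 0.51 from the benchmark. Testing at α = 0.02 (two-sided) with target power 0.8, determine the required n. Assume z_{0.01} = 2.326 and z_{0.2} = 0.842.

n = 39

For a one-sample test: n = ((z_{α/2} + z_β) / d)².
z_{α/2} + z_β = 2.326 + 0.842 = 3.168.
n = (3.168 / 0.51)² = 6.212² = 38.59.
Round up.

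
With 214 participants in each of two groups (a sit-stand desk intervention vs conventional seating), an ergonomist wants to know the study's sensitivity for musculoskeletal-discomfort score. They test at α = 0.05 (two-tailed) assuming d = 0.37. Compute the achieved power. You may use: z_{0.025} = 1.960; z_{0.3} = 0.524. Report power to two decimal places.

For two equal groups, power = Φ(d·√(n/2) − z_{α/2}).
d·√(n/2) = 0.37 × √(214/2) = 0.37 × 10.344 = 3.827.
z_β = 3.827 − 1.960 = 1.867.
Power = Φ(1.867) = 0.969.

power ≈ 0.97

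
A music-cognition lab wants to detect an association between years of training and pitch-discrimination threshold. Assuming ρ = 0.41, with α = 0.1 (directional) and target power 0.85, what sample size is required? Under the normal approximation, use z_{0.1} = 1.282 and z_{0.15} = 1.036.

Fisher's z: C = ½·ln((1+r)/(1−r)) = ½·ln(2.3898) = 0.4356.
n = ((z_{α} + z_β)/C)² + 3.
(1.282 + 1.036) / 0.4356 = 2.318 / 0.4356 = 5.321.
n = 5.321² + 3 = 28.32 + 3 = 31.3.
Round up.

n = 32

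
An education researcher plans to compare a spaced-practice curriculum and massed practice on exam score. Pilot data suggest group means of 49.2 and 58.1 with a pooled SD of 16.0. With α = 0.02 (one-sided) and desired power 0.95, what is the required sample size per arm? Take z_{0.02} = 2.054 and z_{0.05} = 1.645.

n = 89 per group

Cohen's d = |M₁ − M₂| / SD_pooled = |49.2 − 58.1| / 16.0 = 8.9 / 16.0 = 0.556.
For two independent groups with equal n: n = 2·((z_{α} + z_β) / d)².
z_{α} + z_β = 2.054 + 1.645 = 3.699.
n = 2 × (3.699 / 0.556)² = 2 × 6.653² = 2 × 44.26 = 88.5.
Round up to the next whole participant.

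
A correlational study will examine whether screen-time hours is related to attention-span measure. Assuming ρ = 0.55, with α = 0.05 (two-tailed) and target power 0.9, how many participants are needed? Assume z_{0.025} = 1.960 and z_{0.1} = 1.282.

Fisher's z: C = ½·ln((1+r)/(1−r)) = ½·ln(3.4444) = 0.6184.
n = ((z_{α/2} + z_β)/C)² + 3.
(1.960 + 1.282) / 0.6184 = 3.242 / 0.6184 = 5.243.
n = 5.243² + 3 = 27.48 + 3 = 30.5.
Round up.

n = 31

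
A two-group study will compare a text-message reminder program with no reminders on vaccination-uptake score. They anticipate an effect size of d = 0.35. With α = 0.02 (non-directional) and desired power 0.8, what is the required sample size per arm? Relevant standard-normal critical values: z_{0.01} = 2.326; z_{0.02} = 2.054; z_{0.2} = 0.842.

n = 164 per group

For two independent groups with equal n: n = 2·((z_{α/2} + z_β) / d)².
z_{α/2} + z_β = 2.326 + 0.842 = 3.168.
n = 2 × (3.168 / 0.35)² = 2 × 9.051² = 2 × 81.93 = 163.9.
Round up to the next whole participant.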